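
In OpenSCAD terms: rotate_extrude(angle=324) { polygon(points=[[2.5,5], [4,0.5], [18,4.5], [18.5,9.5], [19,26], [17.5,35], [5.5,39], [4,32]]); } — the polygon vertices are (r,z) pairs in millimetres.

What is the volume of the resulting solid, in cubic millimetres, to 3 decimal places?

Volume = 31368.253 mm³

Profile (r,z), 8 vertices: (2.5,5) (4,0.5) (18,4.5) (18.5,9.5) (19,26) (17.5,35) (5.5,39) (4,32)
edge 0: (2.5,5)→(4,0.5)  cross = 2.5·0.5 − 4·5 = -18.7500; (r_i+r_j)·cross = 6.5·-18.7500 = -121.8750
edge 1: (4,0.5)→(18,4.5)  cross = 4·4.5 − 18·0.5 = 9.0000; (r_i+r_j)·cross = 22·9.0000 = 198.0000
edge 2: (18,4.5)→(18.5,9.5)  cross = 18·9.5 − 18.5·4.5 = 87.7500; (r_i+r_j)·cross = 36.5·87.7500 = 3202.8750
edge 3: (18.5,9.5)→(19,26)  cross = 18.5·26 − 19·9.5 = 300.5000; (r_i+r_j)·cross = 37.5·300.5000 = 11268.7500
edge 4: (19,26)→(17.5,35)  cross = 19·35 − 17.5·26 = 210.0000; (r_i+r_j)·cross = 36.5·210.0000 = 7665.0000
edge 5: (17.5,35)→(5.5,39)  cross = 17.5·39 − 5.5·35 = 490.0000; (r_i+r_j)·cross = 23·490.0000 = 11270.0000
edge 6: (5.5,39)→(4,32)  cross = 5.5·32 − 4·39 = 20.0000; (r_i+r_j)·cross = 9.5·20.0000 = 190.0000
edge 7: (4,32)→(2.5,5)  cross = 4·5 − 2.5·32 = -60.0000; (r_i+r_j)·cross = 6.5·-60.0000 = -390.0000
Σcross = 1038.5000 → A = |Σcross|/2 = 519.2500 mm²
Σ(r_i+r_j)·cross = 33282.7500 → first moment M = |Σ|/6 = 5547.1250
R_c = M/A = 5547.1250/519.2500 = 10.6830 mm
θ = 324° = 5.654867 rad
V = θ·R_c·A = 5.654867·10.6830·519.2500 = 31368.253 mm³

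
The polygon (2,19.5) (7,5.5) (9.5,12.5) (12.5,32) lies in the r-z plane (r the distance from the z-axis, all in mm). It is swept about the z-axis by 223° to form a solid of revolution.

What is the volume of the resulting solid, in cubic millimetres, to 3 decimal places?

Profile (r,z), 4 vertices: (2,19.5) (7,5.5) (9.5,12.5) (12.5,32)
edge 0: (2,19.5)→(7,5.5)  cross = 2·5.5 − 7·19.5 = -125.5000; (r_i+r_j)·cross = 9·-125.5000 = -1129.5000
edge 1: (7,5.5)→(9.5,12.5)  cross = 7·12.5 − 9.5·5.5 = 35.2500; (r_i+r_j)·cross = 16.5·35.2500 = 581.6250
edge 2: (9.5,12.5)→(12.5,32)  cross = 9.5·32 − 12.5·12.5 = 147.7500; (r_i+r_j)·cross = 22·147.7500 = 3250.5000
edge 3: (12.5,32)→(2,19.5)  cross = 12.5·19.5 − 2·32 = 179.7500; (r_i+r_j)·cross = 14.5·179.7500 = 2606.3750
Σcross = 237.2500 → A = |Σcross|/2 = 118.6250 mm²
Σ(r_i+r_j)·cross = 5309.0000 → first moment M = |Σ|/6 = 884.8333
R_c = M/A = 884.8333/118.6250 = 7.4591 mm
θ = 223° = 3.892084 rad
V = θ·R_c·A = 3.892084·7.4591·118.6250 = 3443.846 mm³

Volume = 3443.846 mm³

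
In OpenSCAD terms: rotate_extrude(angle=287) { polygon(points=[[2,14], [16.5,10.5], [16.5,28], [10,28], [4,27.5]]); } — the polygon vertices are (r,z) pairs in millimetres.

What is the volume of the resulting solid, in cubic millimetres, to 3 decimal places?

Profile (r,z), 5 vertices: (2,14) (16.5,10.5) (16.5,28) (10,28) (4,27.5)
edge 0: (2,14)→(16.5,10.5)  cross = 2·10.5 − 16.5·14 = -210.0000; (r_i+r_j)·cross = 18.5·-210.0000 = -3885.0000
edge 1: (16.5,10.5)→(16.5,28)  cross = 16.5·28 − 16.5·10.5 = 288.7500; (r_i+r_j)·cross = 33·288.7500 = 9528.7500
edge 2: (16.5,28)→(10,28)  cross = 16.5·28 − 10·28 = 182.0000; (r_i+r_j)·cross = 26.5·182.0000 = 4823.0000
edge 3: (10,28)→(4,27.5)  cross = 10·27.5 − 4·28 = 163.0000; (r_i+r_j)·cross = 14·163.0000 = 2282.0000
edge 4: (4,27.5)→(2,14)  cross = 4·14 − 2·27.5 = 1.0000; (r_i+r_j)·cross = 6·1.0000 = 6.0000
Σcross = 424.7500 → A = |Σcross|/2 = 212.3750 mm²
Σ(r_i+r_j)·cross = 12754.7500 → first moment M = |Σ|/6 = 2125.7917
R_c = M/A = 2125.7917/212.3750 = 10.0096 mm
θ = 287° = 5.009095 rad
V = θ·R_c·A = 5.009095·10.0096·212.3750 = 10648.292 mm³

Volume = 10648.292 mm³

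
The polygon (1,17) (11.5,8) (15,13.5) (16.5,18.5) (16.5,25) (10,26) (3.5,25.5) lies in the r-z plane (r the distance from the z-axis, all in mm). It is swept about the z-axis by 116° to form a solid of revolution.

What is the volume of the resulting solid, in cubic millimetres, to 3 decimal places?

Profile (r,z), 7 vertices: (1,17) (11.5,8) (15,13.5) (16.5,18.5) (16.5,25) (10,26) (3.5,25.5)
edge 0: (1,17)→(11.5,8)  cross = 1·8 − 11.5·17 = -187.5000; (r_i+r_j)·cross = 12.5·-187.5000 = -2343.7500
edge 1: (11.5,8)→(15,13.5)  cross = 11.5·13.5 − 15·8 = 35.2500; (r_i+r_j)·cross = 26.5·35.2500 = 934.1250
edge 2: (15,13.5)→(16.5,18.5)  cross = 15·18.5 − 16.5·13.5 = 54.7500; (r_i+r_j)·cross = 31.5·54.7500 = 1724.6250
edge 3: (16.5,18.5)→(16.5,25)  cross = 16.5·25 − 16.5·18.5 = 107.2500; (r_i+r_j)·cross = 33·107.2500 = 3539.2500
edge 4: (16.5,25)→(10,26)  cross = 16.5·26 − 10·25 = 179.0000; (r_i+r_j)·cross = 26.5·179.0000 = 4743.5000
edge 5: (10,26)→(3.5,25.5)  cross = 10·25.5 − 3.5·26 = 164.0000; (r_i+r_j)·cross = 13.5·164.0000 = 2214.0000
edge 6: (3.5,25.5)→(1,17)  cross = 3.5·17 − 1·25.5 = 34.0000; (r_i+r_j)·cross = 4.5·34.0000 = 153.0000
Σcross = 386.7500 → A = |Σcross|/2 = 193.3750 mm²
Σ(r_i+r_j)·cross = 10964.7500 → first moment M = |Σ|/6 = 1827.4583
R_c = M/A = 1827.4583/193.3750 = 9.4503 mm
θ = 116° = 2.024582 rad
V = θ·R_c·A = 2.024582·9.4503·193.3750 = 3699.839 mm³

Volume = 3699.839 mm³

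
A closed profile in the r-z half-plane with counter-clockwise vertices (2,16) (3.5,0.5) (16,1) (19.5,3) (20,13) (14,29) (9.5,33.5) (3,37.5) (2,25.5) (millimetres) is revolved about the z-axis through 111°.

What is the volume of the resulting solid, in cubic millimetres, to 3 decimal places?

Profile (r,z), 9 vertices: (2,16) (3.5,0.5) (16,1) (19.5,3) (20,13) (14,29) (9.5,33.5) (3,37.5) (2,25.5)
edge 0: (2,16)→(3.5,0.5)  cross = 2·0.5 − 3.5·16 = -55.0000; (r_i+r_j)·cross = 5.5·-55.0000 = -302.5000
edge 1: (3.5,0.5)→(16,1)  cross = 3.5·1 − 16·0.5 = -4.5000; (r_i+r_j)·cross = 19.5·-4.5000 = -87.7500
edge 2: (16,1)→(19.5,3)  cross = 16·3 − 19.5·1 = 28.5000; (r_i+r_j)·cross = 35.5·28.5000 = 1011.7500
edge 3: (19.5,3)→(20,13)  cross = 19.5·13 − 20·3 = 193.5000; (r_i+r_j)·cross = 39.5·193.5000 = 7643.2500
edge 4: (20,13)→(14,29)  cross = 20·29 − 14·13 = 398.0000; (r_i+r_j)·cross = 34·398.0000 = 13532.0000
edge 5: (14,29)→(9.5,33.5)  cross = 14·33.5 − 9.5·29 = 193.5000; (r_i+r_j)·cross = 23.5·193.5000 = 4547.2500
edge 6: (9.5,33.5)→(3,37.5)  cross = 9.5·37.5 − 3·33.5 = 255.7500; (r_i+r_j)·cross = 12.5·255.7500 = 3196.8750
edge 7: (3,37.5)→(2,25.5)  cross = 3·25.5 − 2·37.5 = 1.5000; (r_i+r_j)·cross = 5·1.5000 = 7.5000
edge 8: (2,25.5)→(2,16)  cross = 2·16 − 2·25.5 = -19.0000; (r_i+r_j)·cross = 4·-19.0000 = -76.0000
Σcross = 992.2500 → A = |Σcross|/2 = 496.1250 mm²
Σ(r_i+r_j)·cross = 29472.3750 → first moment M = |Σ|/6 = 4912.0625
R_c = M/A = 4912.0625/496.1250 = 9.9009 mm
θ = 111° = 1.937315 rad
V = θ·R_c·A = 1.937315·9.9009·496.1250 = 9516.215 mm³

Volume = 9516.215 mm³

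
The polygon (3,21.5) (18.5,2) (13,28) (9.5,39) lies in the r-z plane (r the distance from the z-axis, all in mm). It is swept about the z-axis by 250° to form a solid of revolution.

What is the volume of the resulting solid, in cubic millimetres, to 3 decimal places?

Volume = 9881.836 mm³

Profile (r,z), 4 vertices: (3,21.5) (18.5,2) (13,28) (9.5,39)
edge 0: (3,21.5)→(18.5,2)  cross = 3·2 − 18.5·21.5 = -391.7500; (r_i+r_j)·cross = 21.5·-391.7500 = -8422.6250
edge 1: (18.5,2)→(13,28)  cross = 18.5·28 − 13·2 = 492.0000; (r_i+r_j)·cross = 31.5·492.0000 = 15498.0000
edge 2: (13,28)→(9.5,39)  cross = 13·39 − 9.5·28 = 241.0000; (r_i+r_j)·cross = 22.5·241.0000 = 5422.5000
edge 3: (9.5,39)→(3,21.5)  cross = 9.5·21.5 − 3·39 = 87.2500; (r_i+r_j)·cross = 12.5·87.2500 = 1090.6250
Σcross = 428.5000 → A = |Σcross|/2 = 214.2500 mm²
Σ(r_i+r_j)·cross = 13588.5000 → first moment M = |Σ|/6 = 2264.7500
R_c = M/A = 2264.7500/214.2500 = 10.5706 mm
θ = 250° = 4.363323 rad
V = θ·R_c·A = 4.363323·10.5706·214.2500 = 9881.836 mm³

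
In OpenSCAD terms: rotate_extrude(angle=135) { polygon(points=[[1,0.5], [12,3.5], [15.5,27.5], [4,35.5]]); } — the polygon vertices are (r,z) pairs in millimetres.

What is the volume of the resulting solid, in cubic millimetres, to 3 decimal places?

Profile (r,z), 4 vertices: (1,0.5) (12,3.5) (15.5,27.5) (4,35.5)
edge 0: (1,0.5)→(12,3.5)  cross = 1·3.5 − 12·0.5 = -2.5000; (r_i+r_j)·cross = 13·-2.5000 = -32.5000
edge 1: (12,3.5)→(15.5,27.5)  cross = 12·27.5 − 15.5·3.5 = 275.7500; (r_i+r_j)·cross = 27.5·275.7500 = 7583.1250
edge 2: (15.5,27.5)→(4,35.5)  cross = 15.5·35.5 − 4·27.5 = 440.2500; (r_i+r_j)·cross = 19.5·440.2500 = 8584.8750
edge 3: (4,35.5)→(1,0.5)  cross = 4·0.5 − 1·35.5 = -33.5000; (r_i+r_j)·cross = 5·-33.5000 = -167.5000
Σcross = 680.0000 → A = |Σcross|/2 = 340.0000 mm²
Σ(r_i+r_j)·cross = 15968.0000 → first moment M = |Σ|/6 = 2661.3333
R_c = M/A = 2661.3333/340.0000 = 7.8275 mm
θ = 135° = 2.356194 rad
V = θ·R_c·A = 2.356194·7.8275·340.0000 = 6270.619 mm³

Volume = 6270.619 mm³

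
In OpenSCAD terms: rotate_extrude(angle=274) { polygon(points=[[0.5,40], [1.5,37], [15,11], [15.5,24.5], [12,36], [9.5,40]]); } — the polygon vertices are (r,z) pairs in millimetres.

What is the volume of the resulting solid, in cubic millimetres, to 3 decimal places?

Profile (r,z), 6 vertices: (0.5,40) (1.5,37) (15,11) (15.5,24.5) (12,36) (9.5,40)
edge 0: (0.5,40)→(1.5,37)  cross = 0.5·37 − 1.5·40 = -41.5000; (r_i+r_j)·cross = 2·-41.5000 = -83.0000
edge 1: (1.5,37)→(15,11)  cross = 1.5·11 − 15·37 = -538.5000; (r_i+r_j)·cross = 16.5·-538.5000 = -8885.2500
edge 2: (15,11)→(15.5,24.5)  cross = 15·24.5 − 15.5·11 = 197.0000; (r_i+r_j)·cross = 30.5·197.0000 = 6008.5000
edge 3: (15.5,24.5)→(12,36)  cross = 15.5·36 − 12·24.5 = 264.0000; (r_i+r_j)·cross = 27.5·264.0000 = 7260.0000
edge 4: (12,36)→(9.5,40)  cross = 12·40 − 9.5·36 = 138.0000; (r_i+r_j)·cross = 21.5·138.0000 = 2967.0000
edge 5: (9.5,40)→(0.5,40)  cross = 9.5·40 − 0.5·40 = 360.0000; (r_i+r_j)·cross = 10·360.0000 = 3600.0000
Σcross = 379.0000 → A = |Σcross|/2 = 189.5000 mm²
Σ(r_i+r_j)·cross = 10867.2500 → first moment M = |Σ|/6 = 1811.2083
R_c = M/A = 1811.2083/189.5000 = 9.5578 mm
θ = 274° = 4.782202 rad
V = θ·R_c·A = 4.782202·9.5578·189.5000 = 8661.564 mm³

Volume = 8661.564 mm³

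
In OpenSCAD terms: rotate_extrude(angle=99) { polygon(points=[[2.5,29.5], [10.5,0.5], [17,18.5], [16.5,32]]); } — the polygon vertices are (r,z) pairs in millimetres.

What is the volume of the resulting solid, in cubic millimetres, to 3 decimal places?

Volume = 4844.964 mm³

Profile (r,z), 4 vertices: (2.5,29.5) (10.5,0.5) (17,18.5) (16.5,32)
edge 0: (2.5,29.5)→(10.5,0.5)  cross = 2.5·0.5 − 10.5·29.5 = -308.5000; (r_i+r_j)·cross = 13·-308.5000 = -4010.5000
edge 1: (10.5,0.5)→(17,18.5)  cross = 10.5·18.5 − 17·0.5 = 185.7500; (r_i+r_j)·cross = 27.5·185.7500 = 5108.1250
edge 2: (17,18.5)→(16.5,32)  cross = 17·32 − 16.5·18.5 = 238.7500; (r_i+r_j)·cross = 33.5·238.7500 = 7998.1250
edge 3: (16.5,32)→(2.5,29.5)  cross = 16.5·29.5 − 2.5·32 = 406.7500; (r_i+r_j)·cross = 19·406.7500 = 7728.2500
Σcross = 522.7500 → A = |Σcross|/2 = 261.3750 mm²
Σ(r_i+r_j)·cross = 16824.0000 → first moment M = |Σ|/6 = 2804.0000
R_c = M/A = 2804.0000/261.3750 = 10.7279 mm
θ = 99° = 1.727876 rad
V = θ·R_c·A = 1.727876·10.7279·261.3750 = 4844.964 mm³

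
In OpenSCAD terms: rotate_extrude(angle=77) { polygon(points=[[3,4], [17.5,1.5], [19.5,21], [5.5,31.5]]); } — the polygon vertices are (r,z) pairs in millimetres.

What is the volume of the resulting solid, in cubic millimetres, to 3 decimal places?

Volume = 5157.230 mm³

Profile (r,z), 4 vertices: (3,4) (17.5,1.5) (19.5,21) (5.5,31.5)
edge 0: (3,4)→(17.5,1.5)  cross = 3·1.5 − 17.5·4 = -65.5000; (r_i+r_j)·cross = 20.5·-65.5000 = -1342.7500
edge 1: (17.5,1.5)→(19.5,21)  cross = 17.5·21 − 19.5·1.5 = 338.2500; (r_i+r_j)·cross = 37·338.2500 = 12515.2500
edge 2: (19.5,21)→(5.5,31.5)  cross = 19.5·31.5 − 5.5·21 = 498.7500; (r_i+r_j)·cross = 25·498.7500 = 12468.7500
edge 3: (5.5,31.5)→(3,4)  cross = 5.5·4 − 3·31.5 = -72.5000; (r_i+r_j)·cross = 8.5·-72.5000 = -616.2500
Σcross = 699.0000 → A = |Σcross|/2 = 349.5000 mm²
Σ(r_i+r_j)·cross = 23025.0000 → first moment M = |Σ|/6 = 3837.5000
R_c = M/A = 3837.5000/349.5000 = 10.9800 mm
θ = 77° = 1.343904 rad
V = θ·R_c·A = 1.343904·10.9800·349.5000 = 5157.230 mm³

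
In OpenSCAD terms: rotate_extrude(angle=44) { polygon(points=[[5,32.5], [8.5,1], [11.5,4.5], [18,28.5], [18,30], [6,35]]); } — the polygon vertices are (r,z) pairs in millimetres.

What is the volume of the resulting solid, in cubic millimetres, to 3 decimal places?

Volume = 2066.316 mm³

Profile (r,z), 6 vertices: (5,32.5) (8.5,1) (11.5,4.5) (18,28.5) (18,30) (6,35)
edge 0: (5,32.5)→(8.5,1)  cross = 5·1 − 8.5·32.5 = -271.2500; (r_i+r_j)·cross = 13.5·-271.2500 = -3661.8750
edge 1: (8.5,1)→(11.5,4.5)  cross = 8.5·4.5 − 11.5·1 = 26.7500; (r_i+r_j)·cross = 20·26.7500 = 535.0000
edge 2: (11.5,4.5)→(18,28.5)  cross = 11.5·28.5 − 18·4.5 = 246.7500; (r_i+r_j)·cross = 29.5·246.7500 = 7279.1250
edge 3: (18,28.5)→(18,30)  cross = 18·30 − 18·28.5 = 27.0000; (r_i+r_j)·cross = 36·27.0000 = 972.0000
edge 4: (18,30)→(6,35)  cross = 18·35 − 6·30 = 450.0000; (r_i+r_j)·cross = 24·450.0000 = 10800.0000
edge 5: (6,35)→(5,32.5)  cross = 6·32.5 − 5·35 = 20.0000; (r_i+r_j)·cross = 11·20.0000 = 220.0000
Σcross = 499.2500 → A = |Σcross|/2 = 249.6250 mm²
Σ(r_i+r_j)·cross = 16144.2500 → first moment M = |Σ|/6 = 2690.7083
R_c = M/A = 2690.7083/249.6250 = 10.7790 mm
θ = 44° = 0.767945 rad
V = θ·R_c·A = 0.767945·10.7790·249.6250 = 2066.316 mm³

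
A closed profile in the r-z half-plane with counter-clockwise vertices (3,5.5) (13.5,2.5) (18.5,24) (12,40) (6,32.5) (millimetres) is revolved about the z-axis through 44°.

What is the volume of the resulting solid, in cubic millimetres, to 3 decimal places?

Volume = 3032.374 mm³

Profile (r,z), 5 vertices: (3,5.5) (13.5,2.5) (18.5,24) (12,40) (6,32.5)
edge 0: (3,5.5)→(13.5,2.5)  cross = 3·2.5 − 13.5·5.5 = -66.7500; (r_i+r_j)·cross = 16.5·-66.7500 = -1101.3750
edge 1: (13.5,2.5)→(18.5,24)  cross = 13.5·24 − 18.5·2.5 = 277.7500; (r_i+r_j)·cross = 32·277.7500 = 8888.0000
edge 2: (18.5,24)→(12,40)  cross = 18.5·40 − 12·24 = 452.0000; (r_i+r_j)·cross = 30.5·452.0000 = 13786.0000
edge 3: (12,40)→(6,32.5)  cross = 12·32.5 − 6·40 = 150.0000; (r_i+r_j)·cross = 18·150.0000 = 2700.0000
edge 4: (6,32.5)→(3,5.5)  cross = 6·5.5 − 3·32.5 = -64.5000; (r_i+r_j)·cross = 9·-64.5000 = -580.5000
Σcross = 748.5000 → A = |Σcross|/2 = 374.2500 mm²
Σ(r_i+r_j)·cross = 23692.1250 → first moment M = |Σ|/6 = 3948.6875
R_c = M/A = 3948.6875/374.2500 = 10.5509 mm
θ = 44° = 0.767945 rad
V = θ·R_c·A = 0.767945·10.5509·374.2500 = 3032.374 mm³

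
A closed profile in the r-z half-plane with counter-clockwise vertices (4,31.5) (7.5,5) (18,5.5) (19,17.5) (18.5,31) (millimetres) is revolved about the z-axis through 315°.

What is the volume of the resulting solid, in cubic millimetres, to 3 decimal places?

Profile (r,z), 5 vertices: (4,31.5) (7.5,5) (18,5.5) (19,17.5) (18.5,31)
edge 0: (4,31.5)→(7.5,5)  cross = 4·5 − 7.5·31.5 = -216.2500; (r_i+r_j)·cross = 11.5·-216.2500 = -2486.8750
edge 1: (7.5,5)→(18,5.5)  cross = 7.5·5.5 − 18·5 = -48.7500; (r_i+r_j)·cross = 25.5·-48.7500 = -1243.1250
edge 2: (18,5.5)→(19,17.5)  cross = 18·17.5 − 19·5.5 = 210.5000; (r_i+r_j)·cross = 37·210.5000 = 7788.5000
edge 3: (19,17.5)→(18.5,31)  cross = 19·31 − 18.5·17.5 = 265.2500; (r_i+r_j)·cross = 37.5·265.2500 = 9946.8750
edge 4: (18.5,31)→(4,31.5)  cross = 18.5·31.5 − 4·31 = 458.7500; (r_i+r_j)·cross = 22.5·458.7500 = 10321.8750
Σcross = 669.5000 → A = |Σcross|/2 = 334.7500 mm²
Σ(r_i+r_j)·cross = 24327.2500 → first moment M = |Σ|/6 = 4054.5417
R_c = M/A = 4054.5417/334.7500 = 12.1121 mm
θ = 315° = 5.497787 rad
V = θ·R_c·A = 5.497787·12.1121·334.7500 = 22291.007 mm³

Volume = 22291.007 mm³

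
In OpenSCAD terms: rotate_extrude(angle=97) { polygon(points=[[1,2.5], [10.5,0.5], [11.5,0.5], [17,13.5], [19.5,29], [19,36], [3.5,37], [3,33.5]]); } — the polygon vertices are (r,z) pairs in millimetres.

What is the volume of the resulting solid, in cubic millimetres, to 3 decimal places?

Profile (r,z), 8 vertices: (1,2.5) (10.5,0.5) (11.5,0.5) (17,13.5) (19.5,29) (19,36) (3.5,37) (3,33.5)
edge 0: (1,2.5)→(10.5,0.5)  cross = 1·0.5 − 10.5·2.5 = -25.7500; (r_i+r_j)·cross = 11.5·-25.7500 = -296.1250
edge 1: (10.5,0.5)→(11.5,0.5)  cross = 10.5·0.5 − 11.5·0.5 = -0.5000; (r_i+r_j)·cross = 22·-0.5000 = -11.0000
edge 2: (11.5,0.5)→(17,13.5)  cross = 11.5·13.5 − 17·0.5 = 146.7500; (r_i+r_j)·cross = 28.5·146.7500 = 4182.3750
edge 3: (17,13.5)→(19.5,29)  cross = 17·29 − 19.5·13.5 = 229.7500; (r_i+r_j)·cross = 36.5·229.7500 = 8385.8750
edge 4: (19.5,29)→(19,36)  cross = 19.5·36 − 19·29 = 151.0000; (r_i+r_j)·cross = 38.5·151.0000 = 5813.5000
edge 5: (19,36)→(3.5,37)  cross = 19·37 − 3.5·36 = 577.0000; (r_i+r_j)·cross = 22.5·577.0000 = 12982.5000
edge 6: (3.5,37)→(3,33.5)  cross = 3.5·33.5 − 3·37 = 6.2500; (r_i+r_j)·cross = 6.5·6.2500 = 40.6250
edge 7: (3,33.5)→(1,2.5)  cross = 3·2.5 − 1·33.5 = -26.0000; (r_i+r_j)·cross = 4·-26.0000 = -104.0000
Σcross = 1058.5000 → A = |Σcross|/2 = 529.2500 mm²
Σ(r_i+r_j)·cross = 30993.7500 → first moment M = |Σ|/6 = 5165.6250
R_c = M/A = 5165.6250/529.2500 = 9.7603 mm
θ = 97° = 1.692969 rad
V = θ·R_c·A = 1.692969·9.7603·529.2500 = 8745.245 mm³

Volume = 8745.245 mm³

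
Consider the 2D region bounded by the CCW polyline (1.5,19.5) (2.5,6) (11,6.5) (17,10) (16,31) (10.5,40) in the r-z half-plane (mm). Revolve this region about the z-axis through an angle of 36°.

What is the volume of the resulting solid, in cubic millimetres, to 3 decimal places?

Volume = 2234.471 mm³

Profile (r,z), 6 vertices: (1.5,19.5) (2.5,6) (11,6.5) (17,10) (16,31) (10.5,40)
edge 0: (1.5,19.5)→(2.5,6)  cross = 1.5·6 − 2.5·19.5 = -39.7500; (r_i+r_j)·cross = 4·-39.7500 = -159.0000
edge 1: (2.5,6)→(11,6.5)  cross = 2.5·6.5 − 11·6 = -49.7500; (r_i+r_j)·cross = 13.5·-49.7500 = -671.6250
edge 2: (11,6.5)→(17,10)  cross = 11·10 − 17·6.5 = -0.5000; (r_i+r_j)·cross = 28·-0.5000 = -14.0000
edge 3: (17,10)→(16,31)  cross = 17·31 − 16·10 = 367.0000; (r_i+r_j)·cross = 33·367.0000 = 12111.0000
edge 4: (16,31)→(10.5,40)  cross = 16·40 − 10.5·31 = 314.5000; (r_i+r_j)·cross = 26.5·314.5000 = 8334.2500
edge 5: (10.5,40)→(1.5,19.5)  cross = 10.5·19.5 − 1.5·40 = 144.7500; (r_i+r_j)·cross = 12·144.7500 = 1737.0000
Σcross = 736.2500 → A = |Σcross|/2 = 368.1250 mm²
Σ(r_i+r_j)·cross = 21337.6250 → first moment M = |Σ|/6 = 3556.2708
R_c = M/A = 3556.2708/368.1250 = 9.6605 mm
θ = 36° = 0.628319 rad
V = θ·R_c·A = 0.628319·9.6605·368.1250 = 2234.471 mm³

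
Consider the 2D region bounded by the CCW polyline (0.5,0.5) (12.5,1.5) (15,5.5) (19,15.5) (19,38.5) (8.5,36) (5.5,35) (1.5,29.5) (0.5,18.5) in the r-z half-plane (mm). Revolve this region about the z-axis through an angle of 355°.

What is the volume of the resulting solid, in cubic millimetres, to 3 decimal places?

Profile (r,z), 9 vertices: (0.5,0.5) (12.5,1.5) (15,5.5) (19,15.5) (19,38.5) (8.5,36) (5.5,35) (1.5,29.5) (0.5,18.5)
edge 0: (0.5,0.5)→(12.5,1.5)  cross = 0.5·1.5 − 12.5·0.5 = -5.5000; (r_i+r_j)·cross = 13·-5.5000 = -71.5000
edge 1: (12.5,1.5)→(15,5.5)  cross = 12.5·5.5 − 15·1.5 = 46.2500; (r_i+r_j)·cross = 27.5·46.2500 = 1271.8750
edge 2: (15,5.5)→(19,15.5)  cross = 15·15.5 − 19·5.5 = 128.0000; (r_i+r_j)·cross = 34·128.0000 = 4352.0000
edge 3: (19,15.5)→(19,38.5)  cross = 19·38.5 − 19·15.5 = 437.0000; (r_i+r_j)·cross = 38·437.0000 = 16606.0000
edge 4: (19,38.5)→(8.5,36)  cross = 19·36 − 8.5·38.5 = 356.7500; (r_i+r_j)·cross = 27.5·356.7500 = 9810.6250
edge 5: (8.5,36)→(5.5,35)  cross = 8.5·35 − 5.5·36 = 99.5000; (r_i+r_j)·cross = 14·99.5000 = 1393.0000
edge 6: (5.5,35)→(1.5,29.5)  cross = 5.5·29.5 − 1.5·35 = 109.7500; (r_i+r_j)·cross = 7·109.7500 = 768.2500
edge 7: (1.5,29.5)→(0.5,18.5)  cross = 1.5·18.5 − 0.5·29.5 = 13.0000; (r_i+r_j)·cross = 2·13.0000 = 26.0000
edge 8: (0.5,18.5)→(0.5,0.5)  cross = 0.5·0.5 − 0.5·18.5 = -9.0000; (r_i+r_j)·cross = 1·-9.0000 = -9.0000
Σcross = 1175.7500 → A = |Σcross|/2 = 587.8750 mm²
Σ(r_i+r_j)·cross = 34147.2500 → first moment M = |Σ|/6 = 5691.2083
R_c = M/A = 5691.2083/587.8750 = 9.6810 mm
θ = 355° = 6.195919 rad
V = θ·R_c·A = 6.195919·9.6810·587.8750 = 35262.265 mm³

Volume = 35262.265 mm³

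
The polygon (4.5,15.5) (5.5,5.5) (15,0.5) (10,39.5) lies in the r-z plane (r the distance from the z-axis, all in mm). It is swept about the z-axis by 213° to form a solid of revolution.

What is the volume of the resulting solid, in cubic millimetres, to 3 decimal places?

Volume = 7508.060 mm³

Profile (r,z), 4 vertices: (4.5,15.5) (5.5,5.5) (15,0.5) (10,39.5)
edge 0: (4.5,15.5)→(5.5,5.5)  cross = 4.5·5.5 − 5.5·15.5 = -60.5000; (r_i+r_j)·cross = 10·-60.5000 = -605.0000
edge 1: (5.5,5.5)→(15,0.5)  cross = 5.5·0.5 − 15·5.5 = -79.7500; (r_i+r_j)·cross = 20.5·-79.7500 = -1634.8750
edge 2: (15,0.5)→(10,39.5)  cross = 15·39.5 − 10·0.5 = 587.5000; (r_i+r_j)·cross = 25·587.5000 = 14687.5000
edge 3: (10,39.5)→(4.5,15.5)  cross = 10·15.5 − 4.5·39.5 = -22.7500; (r_i+r_j)·cross = 14.5·-22.7500 = -329.8750
Σcross = 424.5000 → A = |Σcross|/2 = 212.2500 mm²
Σ(r_i+r_j)·cross = 12117.7500 → first moment M = |Σ|/6 = 2019.6250
R_c = M/A = 2019.6250/212.2500 = 9.5153 mm
θ = 213° = 3.717551 rad
V = θ·R_c·A = 3.717551·9.5153·212.2500 = 7508.060 mm³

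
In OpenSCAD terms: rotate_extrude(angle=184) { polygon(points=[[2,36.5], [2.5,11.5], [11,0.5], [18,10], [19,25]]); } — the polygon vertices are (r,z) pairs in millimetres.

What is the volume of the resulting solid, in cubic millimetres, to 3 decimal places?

Profile (r,z), 5 vertices: (2,36.5) (2.5,11.5) (11,0.5) (18,10) (19,25)
edge 0: (2,36.5)→(2.5,11.5)  cross = 2·11.5 − 2.5·36.5 = -68.2500; (r_i+r_j)·cross = 4.5·-68.2500 = -307.1250
edge 1: (2.5,11.5)→(11,0.5)  cross = 2.5·0.5 − 11·11.5 = -125.2500; (r_i+r_j)·cross = 13.5·-125.2500 = -1690.8750
edge 2: (11,0.5)→(18,10)  cross = 11·10 − 18·0.5 = 101.0000; (r_i+r_j)·cross = 29·101.0000 = 2929.0000
edge 3: (18,10)→(19,25)  cross = 18·25 − 19·10 = 260.0000; (r_i+r_j)·cross = 37·260.0000 = 9620.0000
edge 4: (19,25)→(2,36.5)  cross = 19·36.5 − 2·25 = 643.5000; (r_i+r_j)·cross = 21·643.5000 = 13513.5000
Σcross = 811.0000 → A = |Σcross|/2 = 405.5000 mm²
Σ(r_i+r_j)·cross = 24064.5000 → first moment M = |Σ|/6 = 4010.7500
R_c = M/A = 4010.7500/405.5000 = 9.8909 mm
θ = 184° = 3.211406 rad
V = θ·R_c·A = 3.211406·9.8909·405.5000 = 12880.146 mm³

Volume = 12880.146 mm³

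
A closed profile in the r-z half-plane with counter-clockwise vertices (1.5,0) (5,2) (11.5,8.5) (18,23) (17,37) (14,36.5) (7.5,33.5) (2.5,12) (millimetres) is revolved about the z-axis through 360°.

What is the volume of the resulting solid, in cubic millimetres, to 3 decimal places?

Profile (r,z), 8 vertices: (1.5,0) (5,2) (11.5,8.5) (18,23) (17,37) (14,36.5) (7.5,33.5) (2.5,12)
edge 0: (1.5,0)→(5,2)  cross = 1.5·2 − 5·0 = 3.0000; (r_i+r_j)·cross = 6.5·3.0000 = 19.5000
edge 1: (5,2)→(11.5,8.5)  cross = 5·8.5 − 11.5·2 = 19.5000; (r_i+r_j)·cross = 16.5·19.5000 = 321.7500
edge 2: (11.5,8.5)→(18,23)  cross = 11.5·23 − 18·8.5 = 111.5000; (r_i+r_j)·cross = 29.5·111.5000 = 3289.2500
edge 3: (18,23)→(17,37)  cross = 18·37 − 17·23 = 275.0000; (r_i+r_j)·cross = 35·275.0000 = 9625.0000
edge 4: (17,37)→(14,36.5)  cross = 17·36.5 − 14·37 = 102.5000; (r_i+r_j)·cross = 31·102.5000 = 3177.5000
edge 5: (14,36.5)→(7.5,33.5)  cross = 14·33.5 − 7.5·36.5 = 195.2500; (r_i+r_j)·cross = 21.5·195.2500 = 4197.8750
edge 6: (7.5,33.5)→(2.5,12)  cross = 7.5·12 − 2.5·33.5 = 6.2500; (r_i+r_j)·cross = 10·6.2500 = 62.5000
edge 7: (2.5,12)→(1.5,0)  cross = 2.5·0 − 1.5·12 = -18.0000; (r_i+r_j)·cross = 4·-18.0000 = -72.0000
Σcross = 695.0000 → A = |Σcross|/2 = 347.5000 mm²
Σ(r_i+r_j)·cross = 20621.3750 → first moment M = |Σ|/6 = 3436.8958
R_c = M/A = 3436.8958/347.5000 = 9.8903 mm
θ = 360° = 6.283185 rad
V = θ·R_c·A = 6.283185·9.8903·347.5000 = 21594.653 mm³

Volume = 21594.653 mm³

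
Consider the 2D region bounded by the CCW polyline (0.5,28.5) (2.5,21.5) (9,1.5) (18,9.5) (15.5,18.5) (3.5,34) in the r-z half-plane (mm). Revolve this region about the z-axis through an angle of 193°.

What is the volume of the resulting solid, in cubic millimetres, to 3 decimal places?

Profile (r,z), 6 vertices: (0.5,28.5) (2.5,21.5) (9,1.5) (18,9.5) (15.5,18.5) (3.5,34)
edge 0: (0.5,28.5)→(2.5,21.5)  cross = 0.5·21.5 − 2.5·28.5 = -60.5000; (r_i+r_j)·cross = 3·-60.5000 = -181.5000
edge 1: (2.5,21.5)→(9,1.5)  cross = 2.5·1.5 − 9·21.5 = -189.7500; (r_i+r_j)·cross = 11.5·-189.7500 = -2182.1250
edge 2: (9,1.5)→(18,9.5)  cross = 9·9.5 − 18·1.5 = 58.5000; (r_i+r_j)·cross = 27·58.5000 = 1579.5000
edge 3: (18,9.5)→(15.5,18.5)  cross = 18·18.5 − 15.5·9.5 = 185.7500; (r_i+r_j)·cross = 33.5·185.7500 = 6222.6250
edge 4: (15.5,18.5)→(3.5,34)  cross = 15.5·34 − 3.5·18.5 = 462.2500; (r_i+r_j)·cross = 19·462.2500 = 8782.7500
edge 5: (3.5,34)→(0.5,28.5)  cross = 3.5·28.5 − 0.5·34 = 82.7500; (r_i+r_j)·cross = 4·82.7500 = 331.0000
Σcross = 539.0000 → A = |Σcross|/2 = 269.5000 mm²
Σ(r_i+r_j)·cross = 14552.2500 → first moment M = |Σ|/6 = 2425.3750
R_c = M/A = 2425.3750/269.5000 = 8.9995 mm
θ = 193° = 3.368485 rad
V = θ·R_c·A = 3.368485·8.9995·269.5000 = 8169.840 mm³

Volume = 8169.840 mm³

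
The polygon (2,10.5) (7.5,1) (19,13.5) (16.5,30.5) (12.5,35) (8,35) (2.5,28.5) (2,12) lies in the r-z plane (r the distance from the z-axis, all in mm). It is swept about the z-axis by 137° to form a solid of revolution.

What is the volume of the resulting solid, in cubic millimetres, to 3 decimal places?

Profile (r,z), 8 vertices: (2,10.5) (7.5,1) (19,13.5) (16.5,30.5) (12.5,35) (8,35) (2.5,28.5) (2,12)
edge 0: (2,10.5)→(7.5,1)  cross = 2·1 − 7.5·10.5 = -76.7500; (r_i+r_j)·cross = 9.5·-76.7500 = -729.1250
edge 1: (7.5,1)→(19,13.5)  cross = 7.5·13.5 − 19·1 = 82.2500; (r_i+r_j)·cross = 26.5·82.2500 = 2179.6250
edge 2: (19,13.5)→(16.5,30.5)  cross = 19·30.5 − 16.5·13.5 = 356.7500; (r_i+r_j)·cross = 35.5·356.7500 = 12664.6250
edge 3: (16.5,30.5)→(12.5,35)  cross = 16.5·35 − 12.5·30.5 = 196.2500; (r_i+r_j)·cross = 29·196.2500 = 5691.2500
edge 4: (12.5,35)→(8,35)  cross = 12.5·35 − 8·35 = 157.5000; (r_i+r_j)·cross = 20.5·157.5000 = 3228.7500
edge 5: (8,35)→(2.5,28.5)  cross = 8·28.5 − 2.5·35 = 140.5000; (r_i+r_j)·cross = 10.5·140.5000 = 1475.2500
edge 6: (2.5,28.5)→(2,12)  cross = 2.5·12 − 2·28.5 = -27.0000; (r_i+r_j)·cross = 4.5·-27.0000 = -121.5000
edge 7: (2,12)→(2,10.5)  cross = 2·10.5 − 2·12 = -3.0000; (r_i+r_j)·cross = 4·-3.0000 = -12.0000
Σcross = 826.5000 → A = |Σcross|/2 = 413.2500 mm²
Σ(r_i+r_j)·cross = 24376.8750 → first moment M = |Σ|/6 = 4062.8125
R_c = M/A = 4062.8125/413.2500 = 9.8314 mm
θ = 137° = 2.391101 rad
V = θ·R_c·A = 2.391101·9.8314·413.2500 = 9714.595 mm³

Volume = 9714.595 mm³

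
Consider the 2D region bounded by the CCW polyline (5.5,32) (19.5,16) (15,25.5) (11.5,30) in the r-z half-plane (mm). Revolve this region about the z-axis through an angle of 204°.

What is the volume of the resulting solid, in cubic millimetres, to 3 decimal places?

Volume = 1827.709 mm³

Profile (r,z), 4 vertices: (5.5,32) (19.5,16) (15,25.5) (11.5,30)
edge 0: (5.5,32)→(19.5,16)  cross = 5.5·16 − 19.5·32 = -536.0000; (r_i+r_j)·cross = 25·-536.0000 = -13400.0000
edge 1: (19.5,16)→(15,25.5)  cross = 19.5·25.5 − 15·16 = 257.2500; (r_i+r_j)·cross = 34.5·257.2500 = 8875.1250
edge 2: (15,25.5)→(11.5,30)  cross = 15·30 − 11.5·25.5 = 156.7500; (r_i+r_j)·cross = 26.5·156.7500 = 4153.8750
edge 3: (11.5,30)→(5.5,32)  cross = 11.5·32 − 5.5·30 = 203.0000; (r_i+r_j)·cross = 17·203.0000 = 3451.0000
Σcross = 81.0000 → A = |Σcross|/2 = 40.5000 mm²
Σ(r_i+r_j)·cross = 3080.0000 → first moment M = |Σ|/6 = 513.3333
R_c = M/A = 513.3333/40.5000 = 12.6749 mm
θ = 204° = 3.560472 rad
V = θ·R_c·A = 3.560472·12.6749·40.5000 = 1827.709 mm³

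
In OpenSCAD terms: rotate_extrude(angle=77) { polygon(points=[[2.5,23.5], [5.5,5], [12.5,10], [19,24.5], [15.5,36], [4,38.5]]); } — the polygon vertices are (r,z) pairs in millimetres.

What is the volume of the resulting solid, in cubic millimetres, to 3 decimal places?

Volume = 4906.032 mm³

Profile (r,z), 6 vertices: (2.5,23.5) (5.5,5) (12.5,10) (19,24.5) (15.5,36) (4,38.5)
edge 0: (2.5,23.5)→(5.5,5)  cross = 2.5·5 − 5.5·23.5 = -116.7500; (r_i+r_j)·cross = 8·-116.7500 = -934.0000
edge 1: (5.5,5)→(12.5,10)  cross = 5.5·10 − 12.5·5 = -7.5000; (r_i+r_j)·cross = 18·-7.5000 = -135.0000
edge 2: (12.5,10)→(19,24.5)  cross = 12.5·24.5 − 19·10 = 116.2500; (r_i+r_j)·cross = 31.5·116.2500 = 3661.8750
edge 3: (19,24.5)→(15.5,36)  cross = 19·36 − 15.5·24.5 = 304.2500; (r_i+r_j)·cross = 34.5·304.2500 = 10496.6250
edge 4: (15.5,36)→(4,38.5)  cross = 15.5·38.5 − 4·36 = 452.7500; (r_i+r_j)·cross = 19.5·452.7500 = 8828.6250
edge 5: (4,38.5)→(2.5,23.5)  cross = 4·23.5 − 2.5·38.5 = -2.2500; (r_i+r_j)·cross = 6.5·-2.2500 = -14.6250
Σcross = 746.7500 → A = |Σcross|/2 = 373.3750 mm²
Σ(r_i+r_j)·cross = 21903.5000 → first moment M = |Σ|/6 = 3650.5833
R_c = M/A = 3650.5833/373.3750 = 9.7773 mm
θ = 77° = 1.343904 rad
V = θ·R_c·A = 1.343904·9.7773·373.3750 = 4906.032 mm³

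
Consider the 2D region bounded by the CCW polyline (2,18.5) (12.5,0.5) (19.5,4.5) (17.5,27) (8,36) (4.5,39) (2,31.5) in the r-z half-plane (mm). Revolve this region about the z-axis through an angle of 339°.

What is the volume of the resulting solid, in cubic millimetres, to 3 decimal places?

Profile (r,z), 7 vertices: (2,18.5) (12.5,0.5) (19.5,4.5) (17.5,27) (8,36) (4.5,39) (2,31.5)
edge 0: (2,18.5)→(12.5,0.5)  cross = 2·0.5 − 12.5·18.5 = -230.2500; (r_i+r_j)·cross = 14.5·-230.2500 = -3338.6250
edge 1: (12.5,0.5)→(19.5,4.5)  cross = 12.5·4.5 − 19.5·0.5 = 46.5000; (r_i+r_j)·cross = 32·46.5000 = 1488.0000
edge 2: (19.5,4.5)→(17.5,27)  cross = 19.5·27 − 17.5·4.5 = 447.7500; (r_i+r_j)·cross = 37·447.7500 = 16566.7500
edge 3: (17.5,27)→(8,36)  cross = 17.5·36 − 8·27 = 414.0000; (r_i+r_j)·cross = 25.5·414.0000 = 10557.0000
edge 4: (8,36)→(4.5,39)  cross = 8·39 − 4.5·36 = 150.0000; (r_i+r_j)·cross = 12.5·150.0000 = 1875.0000
edge 5: (4.5,39)→(2,31.5)  cross = 4.5·31.5 − 2·39 = 63.7500; (r_i+r_j)·cross = 6.5·63.7500 = 414.3750
edge 6: (2,31.5)→(2,18.5)  cross = 2·18.5 − 2·31.5 = -26.0000; (r_i+r_j)·cross = 4·-26.0000 = -104.0000
Σcross = 865.7500 → A = |Σcross|/2 = 432.8750 mm²
Σ(r_i+r_j)·cross = 27458.5000 → first moment M = |Σ|/6 = 4576.4167
R_c = M/A = 4576.4167/432.8750 = 10.5721 mm
θ = 339° = 5.916666 rad
V = θ·R_c·A = 5.916666·10.5721·432.8750 = 27077.130 mm³

Volume = 27077.130 mm³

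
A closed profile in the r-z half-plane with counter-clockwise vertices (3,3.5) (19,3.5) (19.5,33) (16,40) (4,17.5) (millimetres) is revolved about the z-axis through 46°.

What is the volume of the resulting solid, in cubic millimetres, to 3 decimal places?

Volume = 4195.752 mm³

Profile (r,z), 5 vertices: (3,3.5) (19,3.5) (19.5,33) (16,40) (4,17.5)
edge 0: (3,3.5)→(19,3.5)  cross = 3·3.5 − 19·3.5 = -56.0000; (r_i+r_j)·cross = 22·-56.0000 = -1232.0000
edge 1: (19,3.5)→(19.5,33)  cross = 19·33 − 19.5·3.5 = 558.7500; (r_i+r_j)·cross = 38.5·558.7500 = 21511.8750
edge 2: (19.5,33)→(16,40)  cross = 19.5·40 − 16·33 = 252.0000; (r_i+r_j)·cross = 35.5·252.0000 = 8946.0000
edge 3: (16,40)→(4,17.5)  cross = 16·17.5 − 4·40 = 120.0000; (r_i+r_j)·cross = 20·120.0000 = 2400.0000
edge 4: (4,17.5)→(3,3.5)  cross = 4·3.5 − 3·17.5 = -38.5000; (r_i+r_j)·cross = 7·-38.5000 = -269.5000
Σcross = 836.2500 → A = |Σcross|/2 = 418.1250 mm²
Σ(r_i+r_j)·cross = 31356.3750 → first moment M = |Σ|/6 = 5226.0625
R_c = M/A = 5226.0625/418.1250 = 12.4988 mm
θ = 46° = 0.802851 rad
V = θ·R_c·A = 0.802851·12.4988·418.1250 = 4195.752 mm³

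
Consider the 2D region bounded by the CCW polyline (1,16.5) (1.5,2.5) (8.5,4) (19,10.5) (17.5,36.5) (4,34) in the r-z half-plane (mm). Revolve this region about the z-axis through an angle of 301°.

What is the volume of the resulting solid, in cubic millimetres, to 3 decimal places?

Profile (r,z), 6 vertices: (1,16.5) (1.5,2.5) (8.5,4) (19,10.5) (17.5,36.5) (4,34)
edge 0: (1,16.5)→(1.5,2.5)  cross = 1·2.5 − 1.5·16.5 = -22.2500; (r_i+r_j)·cross = 2.5·-22.2500 = -55.6250
edge 1: (1.5,2.5)→(8.5,4)  cross = 1.5·4 − 8.5·2.5 = -15.2500; (r_i+r_j)·cross = 10·-15.2500 = -152.5000
edge 2: (8.5,4)→(19,10.5)  cross = 8.5·10.5 − 19·4 = 13.2500; (r_i+r_j)·cross = 27.5·13.2500 = 364.3750
edge 3: (19,10.5)→(17.5,36.5)  cross = 19·36.5 − 17.5·10.5 = 509.7500; (r_i+r_j)·cross = 36.5·509.7500 = 18605.8750
edge 4: (17.5,36.5)→(4,34)  cross = 17.5·34 − 4·36.5 = 449.0000; (r_i+r_j)·cross = 21.5·449.0000 = 9653.5000
edge 5: (4,34)→(1,16.5)  cross = 4·16.5 − 1·34 = 32.0000; (r_i+r_j)·cross = 5·32.0000 = 160.0000
Σcross = 966.5000 → A = |Σcross|/2 = 483.2500 mm²
Σ(r_i+r_j)·cross = 28575.6250 → first moment M = |Σ|/6 = 4762.6042
R_c = M/A = 4762.6042/483.2500 = 9.8554 mm
θ = 301° = 5.253441 rad
V = θ·R_c·A = 5.253441·9.8554·483.2500 = 25020.060 mm³

Volume = 25020.060 mm³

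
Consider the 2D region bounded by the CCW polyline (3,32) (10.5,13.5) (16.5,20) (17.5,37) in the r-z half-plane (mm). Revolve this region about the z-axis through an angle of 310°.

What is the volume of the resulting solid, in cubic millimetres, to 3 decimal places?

Profile (r,z), 4 vertices: (3,32) (10.5,13.5) (16.5,20) (17.5,37)
edge 0: (3,32)→(10.5,13.5)  cross = 3·13.5 − 10.5·32 = -295.5000; (r_i+r_j)·cross = 13.5·-295.5000 = -3989.2500
edge 1: (10.5,13.5)→(16.5,20)  cross = 10.5·20 − 16.5·13.5 = -12.7500; (r_i+r_j)·cross = 27·-12.7500 = -344.2500
edge 2: (16.5,20)→(17.5,37)  cross = 16.5·37 − 17.5·20 = 260.5000; (r_i+r_j)·cross = 34·260.5000 = 8857.0000
edge 3: (17.5,37)→(3,32)  cross = 17.5·32 − 3·37 = 449.0000; (r_i+r_j)·cross = 20.5·449.0000 = 9204.5000
Σcross = 401.2500 → A = |Σcross|/2 = 200.6250 mm²
Σ(r_i+r_j)·cross = 13728.0000 → first moment M = |Σ|/6 = 2288.0000
R_c = M/A = 2288.0000/200.6250 = 11.4044 mm
θ = 310° = 5.410521 rad
V = θ·R_c·A = 5.410521·11.4044·200.6250 = 12379.271 mm³

Volume = 12379.271 mm³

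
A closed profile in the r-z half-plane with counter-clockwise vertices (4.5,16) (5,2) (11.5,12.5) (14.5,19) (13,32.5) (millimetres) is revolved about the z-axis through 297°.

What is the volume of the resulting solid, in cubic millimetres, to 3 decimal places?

Profile (r,z), 5 vertices: (4.5,16) (5,2) (11.5,12.5) (14.5,19) (13,32.5)
edge 0: (4.5,16)→(5,2)  cross = 4.5·2 − 5·16 = -71.0000; (r_i+r_j)·cross = 9.5·-71.0000 = -674.5000
edge 1: (5,2)→(11.5,12.5)  cross = 5·12.5 − 11.5·2 = 39.5000; (r_i+r_j)·cross = 16.5·39.5000 = 651.7500
edge 2: (11.5,12.5)→(14.5,19)  cross = 11.5·19 − 14.5·12.5 = 37.2500; (r_i+r_j)·cross = 26·37.2500 = 968.5000
edge 3: (14.5,19)→(13,32.5)  cross = 14.5·32.5 − 13·19 = 224.2500; (r_i+r_j)·cross = 27.5·224.2500 = 6166.8750
edge 4: (13,32.5)→(4.5,16)  cross = 13·16 − 4.5·32.5 = 61.7500; (r_i+r_j)·cross = 17.5·61.7500 = 1080.6250
Σcross = 291.7500 → A = |Σcross|/2 = 145.8750 mm²
Σ(r_i+r_j)·cross = 8193.2500 → first moment M = |Σ|/6 = 1365.5417
R_c = M/A = 1365.5417/145.8750 = 9.3610 mm
θ = 297° = 5.183628 rad
V = θ·R_c·A = 5.183628·9.3610·145.8750 = 7078.460 mm³

Volume = 7078.460 mm³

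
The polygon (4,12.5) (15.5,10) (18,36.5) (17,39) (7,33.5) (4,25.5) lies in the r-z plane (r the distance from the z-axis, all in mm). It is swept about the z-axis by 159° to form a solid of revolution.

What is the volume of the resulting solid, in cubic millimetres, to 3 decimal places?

Volume = 9234.751 mm³

Profile (r,z), 6 vertices: (4,12.5) (15.5,10) (18,36.5) (17,39) (7,33.5) (4,25.5)
edge 0: (4,12.5)→(15.5,10)  cross = 4·10 − 15.5·12.5 = -153.7500; (r_i+r_j)·cross = 19.5·-153.7500 = -2998.1250
edge 1: (15.5,10)→(18,36.5)  cross = 15.5·36.5 − 18·10 = 385.7500; (r_i+r_j)·cross = 33.5·385.7500 = 12922.6250
edge 2: (18,36.5)→(17,39)  cross = 18·39 − 17·36.5 = 81.5000; (r_i+r_j)·cross = 35·81.5000 = 2852.5000
edge 3: (17,39)→(7,33.5)  cross = 17·33.5 − 7·39 = 296.5000; (r_i+r_j)·cross = 24·296.5000 = 7116.0000
edge 4: (7,33.5)→(4,25.5)  cross = 7·25.5 − 4·33.5 = 44.5000; (r_i+r_j)·cross = 11·44.5000 = 489.5000
edge 5: (4,25.5)→(4,12.5)  cross = 4·12.5 − 4·25.5 = -52.0000; (r_i+r_j)·cross = 8·-52.0000 = -416.0000
Σcross = 602.5000 → A = |Σcross|/2 = 301.2500 mm²
Σ(r_i+r_j)·cross = 19966.5000 → first moment M = |Σ|/6 = 3327.7500
R_c = M/A = 3327.7500/301.2500 = 11.0465 mm
θ = 159° = 2.775074 rad
V = θ·R_c·A = 2.775074·11.0465·301.2500 = 9234.751 mm³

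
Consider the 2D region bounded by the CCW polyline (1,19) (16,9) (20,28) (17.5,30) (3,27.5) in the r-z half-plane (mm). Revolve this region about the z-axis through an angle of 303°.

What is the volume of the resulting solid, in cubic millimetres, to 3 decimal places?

Volume = 14892.538 mm³

Profile (r,z), 5 vertices: (1,19) (16,9) (20,28) (17.5,30) (3,27.5)
edge 0: (1,19)→(16,9)  cross = 1·9 − 16·19 = -295.0000; (r_i+r_j)·cross = 17·-295.0000 = -5015.0000
edge 1: (16,9)→(20,28)  cross = 16·28 − 20·9 = 268.0000; (r_i+r_j)·cross = 36·268.0000 = 9648.0000
edge 2: (20,28)→(17.5,30)  cross = 20·30 − 17.5·28 = 110.0000; (r_i+r_j)·cross = 37.5·110.0000 = 4125.0000
edge 3: (17.5,30)→(3,27.5)  cross = 17.5·27.5 − 3·30 = 391.2500; (r_i+r_j)·cross = 20.5·391.2500 = 8020.6250
edge 4: (3,27.5)→(1,19)  cross = 3·19 − 1·27.5 = 29.5000; (r_i+r_j)·cross = 4·29.5000 = 118.0000
Σcross = 503.7500 → A = |Σcross|/2 = 251.8750 mm²
Σ(r_i+r_j)·cross = 16896.6250 → first moment M = |Σ|/6 = 2816.1042
R_c = M/A = 2816.1042/251.8750 = 11.1806 mm
θ = 303° = 5.288348 rad
V = θ·R_c·A = 5.288348·11.1806·251.8750 = 14892.538 mm³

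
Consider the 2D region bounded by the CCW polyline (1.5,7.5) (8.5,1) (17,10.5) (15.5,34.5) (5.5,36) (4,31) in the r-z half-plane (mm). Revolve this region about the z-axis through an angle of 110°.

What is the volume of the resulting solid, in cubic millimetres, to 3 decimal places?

Profile (r,z), 6 vertices: (1.5,7.5) (8.5,1) (17,10.5) (15.5,34.5) (5.5,36) (4,31)
edge 0: (1.5,7.5)→(8.5,1)  cross = 1.5·1 − 8.5·7.5 = -62.2500; (r_i+r_j)·cross = 10·-62.2500 = -622.5000
edge 1: (8.5,1)→(17,10.5)  cross = 8.5·10.5 − 17·1 = 72.2500; (r_i+r_j)·cross = 25.5·72.2500 = 1842.3750
edge 2: (17,10.5)→(15.5,34.5)  cross = 17·34.5 − 15.5·10.5 = 423.7500; (r_i+r_j)·cross = 32.5·423.7500 = 13771.8750
edge 3: (15.5,34.5)→(5.5,36)  cross = 15.5·36 − 5.5·34.5 = 368.2500; (r_i+r_j)·cross = 21·368.2500 = 7733.2500
edge 4: (5.5,36)→(4,31)  cross = 5.5·31 − 4·36 = 26.5000; (r_i+r_j)·cross = 9.5·26.5000 = 251.7500
edge 5: (4,31)→(1.5,7.5)  cross = 4·7.5 − 1.5·31 = -16.5000; (r_i+r_j)·cross = 5.5·-16.5000 = -90.7500
Σcross = 812.0000 → A = |Σcross|/2 = 406.0000 mm²
Σ(r_i+r_j)·cross = 22886.0000 → first moment M = |Σ|/6 = 3814.3333
R_c = M/A = 3814.3333/406.0000 = 9.3949 mm
θ = 110° = 1.919862 rad
V = θ·R_c·A = 1.919862·9.3949·406.0000 = 7322.994 mm³

Volume = 7322.994 mm³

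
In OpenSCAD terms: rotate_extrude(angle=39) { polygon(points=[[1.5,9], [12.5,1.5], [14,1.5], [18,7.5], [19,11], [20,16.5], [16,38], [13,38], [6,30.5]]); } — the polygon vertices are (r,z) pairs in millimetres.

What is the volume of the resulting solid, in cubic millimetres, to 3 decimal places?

Profile (r,z), 9 vertices: (1.5,9) (12.5,1.5) (14,1.5) (18,7.5) (19,11) (20,16.5) (16,38) (13,38) (6,30.5)
edge 0: (1.5,9)→(12.5,1.5)  cross = 1.5·1.5 − 12.5·9 = -110.2500; (r_i+r_j)·cross = 14·-110.2500 = -1543.5000
edge 1: (12.5,1.5)→(14,1.5)  cross = 12.5·1.5 − 14·1.5 = -2.2500; (r_i+r_j)·cross = 26.5·-2.2500 = -59.6250
edge 2: (14,1.5)→(18,7.5)  cross = 14·7.5 − 18·1.5 = 78.0000; (r_i+r_j)·cross = 32·78.0000 = 2496.0000
edge 3: (18,7.5)→(19,11)  cross = 18·11 − 19·7.5 = 55.5000; (r_i+r_j)·cross = 37·55.5000 = 2053.5000
edge 4: (19,11)→(20,16.5)  cross = 19·16.5 − 20·11 = 93.5000; (r_i+r_j)·cross = 39·93.5000 = 3646.5000
edge 5: (20,16.5)→(16,38)  cross = 20·38 − 16·16.5 = 496.0000; (r_i+r_j)·cross = 36·496.0000 = 17856.0000
edge 6: (16,38)→(13,38)  cross = 16·38 − 13·38 = 114.0000; (r_i+r_j)·cross = 29·114.0000 = 3306.0000
edge 7: (13,38)→(6,30.5)  cross = 13·30.5 − 6·38 = 168.5000; (r_i+r_j)·cross = 19·168.5000 = 3201.5000
edge 8: (6,30.5)→(1.5,9)  cross = 6·9 − 1.5·30.5 = 8.2500; (r_i+r_j)·cross = 7.5·8.2500 = 61.8750
Σcross = 901.2500 → A = |Σcross|/2 = 450.6250 mm²
Σ(r_i+r_j)·cross = 31018.2500 → first moment M = |Σ|/6 = 5169.7083
R_c = M/A = 5169.7083/450.6250 = 11.4723 mm
θ = 39° = 0.680678 rad
V = θ·R_c·A = 0.680678·11.4723·450.6250 = 3518.909 mm³

Volume = 3518.909 mm³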